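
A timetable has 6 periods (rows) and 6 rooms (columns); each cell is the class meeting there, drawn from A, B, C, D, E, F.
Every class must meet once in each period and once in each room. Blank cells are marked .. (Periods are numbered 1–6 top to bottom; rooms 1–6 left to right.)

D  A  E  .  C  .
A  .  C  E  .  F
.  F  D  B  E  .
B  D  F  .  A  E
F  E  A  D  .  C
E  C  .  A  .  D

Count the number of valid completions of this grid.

1

Period 1, room 4: eliminating its period and room leaves {F}.
Period 1, room 6: eliminating its period and room leaves {B}.
Period 2, room 2: eliminating its period and room leaves {B}.
Period 2, room 5: eliminating its period and room leaves {B, D}.
Period 3, room 1: eliminating its period and room leaves {C}.
Period 3, room 6: eliminating its period and room leaves {A}.
Period 4, room 4: eliminating its period and room leaves {C}.
Period 5, room 5: eliminating its period and room leaves {B}.
Period 6, room 3: eliminating its period and room leaves {B}.
Period 6, room 5: eliminating its period and room leaves {B, F}.
Only one assignment across all blanks avoids any period or room repeat, giving 1 completion.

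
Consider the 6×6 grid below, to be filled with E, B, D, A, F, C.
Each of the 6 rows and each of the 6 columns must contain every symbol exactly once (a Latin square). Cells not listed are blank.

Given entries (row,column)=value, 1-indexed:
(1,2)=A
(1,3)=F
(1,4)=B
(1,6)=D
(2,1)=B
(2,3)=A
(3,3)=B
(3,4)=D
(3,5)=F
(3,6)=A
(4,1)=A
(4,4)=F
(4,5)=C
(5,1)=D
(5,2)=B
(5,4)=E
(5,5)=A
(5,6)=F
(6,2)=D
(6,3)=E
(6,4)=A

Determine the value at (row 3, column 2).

Row 1, column 5: row 1 has {B, D, A, F} and column 5 has {A, F, C}, leaving only E.
Row 1, column 1: row 1 has {E, B, D, A, F} and column 1 has {B, D, A}, leaving only C.
Row 2, column 4: row 2 has {B, A} and column 4 has {E, B, D, A, F}, leaving only C.
Row 2, column 5: row 2 has {B, A, C} and column 5 has {E, A, F, C}, leaving only D.
Row 2, column 6: row 2 has {B, D, A, C} and column 6 has {D, A, F}, leaving only E.
Row 2, column 2: row 2 has {E, B, D, A, C} and column 2 has {B, D, A}, leaving only F.
Row 3, column 1: row 3 has {B, D, A, F} and column 1 has {B, D, A, C}, leaving only E.
Row 3 already has {E, B, D, A, F} and column 2 already has {B, D, A, F}, so row 3, column 2 must be C.

C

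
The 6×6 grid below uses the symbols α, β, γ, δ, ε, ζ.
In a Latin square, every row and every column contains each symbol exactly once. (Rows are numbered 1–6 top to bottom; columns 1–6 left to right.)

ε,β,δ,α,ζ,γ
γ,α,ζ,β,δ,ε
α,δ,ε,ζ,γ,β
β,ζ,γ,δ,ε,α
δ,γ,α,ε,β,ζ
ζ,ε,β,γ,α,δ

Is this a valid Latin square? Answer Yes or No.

Yes

Each row is a permutation of the 6 symbols, and so is each column.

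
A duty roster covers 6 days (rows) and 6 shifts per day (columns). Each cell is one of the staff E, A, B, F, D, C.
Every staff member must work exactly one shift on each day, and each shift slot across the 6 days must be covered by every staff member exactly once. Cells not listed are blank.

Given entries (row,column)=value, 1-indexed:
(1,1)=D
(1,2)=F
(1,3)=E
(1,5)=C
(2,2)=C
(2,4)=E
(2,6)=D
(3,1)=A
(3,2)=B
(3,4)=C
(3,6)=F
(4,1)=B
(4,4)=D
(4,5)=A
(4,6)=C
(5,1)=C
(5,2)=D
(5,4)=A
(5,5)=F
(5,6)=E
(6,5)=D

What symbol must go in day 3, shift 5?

Day 3 already has {A, B, F, C} and shift 5 already has {A, F, D, C}, so day 3, shift 5 must be E.

E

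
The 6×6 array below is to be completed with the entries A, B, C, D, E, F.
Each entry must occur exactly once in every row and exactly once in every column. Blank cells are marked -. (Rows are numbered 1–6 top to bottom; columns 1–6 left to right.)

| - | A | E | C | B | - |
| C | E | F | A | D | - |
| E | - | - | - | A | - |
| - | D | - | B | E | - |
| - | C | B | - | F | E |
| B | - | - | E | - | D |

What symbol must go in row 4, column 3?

Row 1, column 6: row 1 has {A, B, C, E} and column 6 has {D, E}, leaving only F.
Row 1, column 1: row 1 has {A, B, C, E, F} and column 1 has {B, C, E}, leaving only D.
Row 2, column 6: row 2 has {A, C, D, E, F} and column 6 has {D, E, F}, leaving only B.
Row 3, column 6: row 3 has {A, E} and column 6 has {B, D, E, F}, leaving only C.
Row 3, column 3: row 3 has {A, C, E} and column 3 has {B, E, F}, leaving only D.
Row 3, column 4: row 3 has {A, C, D, E} and column 4 has {A, B, C, E}, leaving only F.
Row 3, column 2: row 3 has {A, C, D, E, F} and column 2 has {A, C, D, E}, leaving only B.
Row 4, column 6: row 4 has {B, D, E} and column 6 has {B, C, D, E, F}, leaving only A.
Row 4 already has {A, B, D, E} and column 3 already has {B, D, E, F}, so row 4, column 3 must be C.

C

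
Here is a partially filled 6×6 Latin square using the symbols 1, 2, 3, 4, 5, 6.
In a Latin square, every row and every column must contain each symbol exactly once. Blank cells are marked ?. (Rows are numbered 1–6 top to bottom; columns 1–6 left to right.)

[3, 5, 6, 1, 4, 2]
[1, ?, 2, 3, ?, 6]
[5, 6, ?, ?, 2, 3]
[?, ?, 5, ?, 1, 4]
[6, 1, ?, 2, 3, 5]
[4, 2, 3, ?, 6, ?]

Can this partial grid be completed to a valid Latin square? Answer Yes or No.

No row or column among the givens repeats a symbol, and propagating forced cells runs into no contradiction.
One valid completion exists (for instance, 3 5 6 1 4 2 / 1 4 2 3 5 6 / 5 6 1 4 2 3 / 2 3 5 6 1 4 / 6 1 4 2 3 5 / 4 2 3 5 6 1).

Yes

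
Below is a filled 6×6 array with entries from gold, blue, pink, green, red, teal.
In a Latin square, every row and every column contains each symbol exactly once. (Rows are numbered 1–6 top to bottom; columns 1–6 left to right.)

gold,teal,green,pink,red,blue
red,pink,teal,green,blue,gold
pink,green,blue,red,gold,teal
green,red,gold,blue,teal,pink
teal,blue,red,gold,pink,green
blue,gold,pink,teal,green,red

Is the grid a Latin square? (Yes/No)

Each row is a permutation of the 6 symbols, and so is each column.

Yes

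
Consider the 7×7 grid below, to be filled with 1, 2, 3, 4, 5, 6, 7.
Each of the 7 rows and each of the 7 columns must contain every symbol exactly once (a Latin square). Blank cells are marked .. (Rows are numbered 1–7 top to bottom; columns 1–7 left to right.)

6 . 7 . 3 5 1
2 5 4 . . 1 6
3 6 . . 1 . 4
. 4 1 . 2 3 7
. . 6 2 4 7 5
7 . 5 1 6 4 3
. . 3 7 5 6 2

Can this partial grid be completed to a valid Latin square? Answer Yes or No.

Row 1, column 2: row 1 has {1, 3, 5, 6, 7} and column 2 has {4, 5, 6}, so it must be 2.
Now row 6, column 2: row 6 together with column 2 already contain {1, 2, 3, 4, 5, 6, 7} — every symbol — so nothing can go there. The grid has no valid completion.

No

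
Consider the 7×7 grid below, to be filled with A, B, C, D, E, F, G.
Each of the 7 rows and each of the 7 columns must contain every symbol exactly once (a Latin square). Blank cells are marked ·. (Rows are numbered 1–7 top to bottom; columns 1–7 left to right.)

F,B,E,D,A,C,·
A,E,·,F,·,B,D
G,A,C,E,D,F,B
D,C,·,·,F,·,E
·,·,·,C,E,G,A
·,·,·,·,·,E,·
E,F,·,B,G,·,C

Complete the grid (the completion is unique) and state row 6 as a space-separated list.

Row 1, column 7: row 1 has {A, B, C, D, E, F} and column 7 has {A, B, C, D, E}, leaving only G.
Row 6, column 7: row 6 has {E} and column 7 has {A, B, C, D, E, G}, leaving only F.
Row 2, column 3: row 2 has {A, B, D, E, F} and column 3 has {C, E}, leaving only G.
Row 2, column 5: row 2 has {A, B, D, E, F, G} and column 5 has {A, D, E, F, G}, leaving only C.
Row 6, column 5: row 6 has {E, F} and column 5 has {A, C, D, E, F, G}, leaving only B.
Row 6, column 1: row 6 has {B, E, F} and column 1 has {A, D, E, F, G}, leaving only C.
Row 4, column 6: row 4 has {C, D, E, F} and column 6 has {B, C, E, F, G}, leaving only A.
Row 4, column 3: row 4 has {A, C, D, E, F} and column 3 has {C, E, G}, leaving only B.
Row 4, column 4: row 4 has {A, B, C, D, E, F} and column 4 has {B, C, D, E, F}, leaving only G.
Row 6, column 4: row 6 has {B, C, E, F} and column 4 has {B, C, D, E, F, G}, leaving only A.
Row 6, column 3: row 6 has {A, B, C, E, F} and column 3 has {B, C, E, G}, leaving only D.
Row 6, column 2: row 6 has {A, B, C, D, E, F} and column 2 has {A, B, C, E, F}, leaving only G.
So row 6 reads: C G D A B E F.

C G D A B E F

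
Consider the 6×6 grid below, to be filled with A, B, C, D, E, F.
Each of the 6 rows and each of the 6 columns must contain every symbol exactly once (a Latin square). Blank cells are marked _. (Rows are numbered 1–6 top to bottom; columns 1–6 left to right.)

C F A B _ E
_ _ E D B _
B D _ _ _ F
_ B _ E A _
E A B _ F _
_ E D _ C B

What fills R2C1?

Row 1, column 5: row 1 has {A, B, C, E, F} and column 5 has {A, B, C, F}, leaving only D.
Row 2, column 2: row 2 has {B, D, E} and column 2 has {A, B, D, E, F}, leaving only C.
Row 2, column 6: row 2 has {B, C, D, E} and column 6 has {B, E, F}, leaving only A.
Row 2 already has {A, B, C, D, E} and column 1 already has {B, C, E}, so row 2, column 1 must be F.

F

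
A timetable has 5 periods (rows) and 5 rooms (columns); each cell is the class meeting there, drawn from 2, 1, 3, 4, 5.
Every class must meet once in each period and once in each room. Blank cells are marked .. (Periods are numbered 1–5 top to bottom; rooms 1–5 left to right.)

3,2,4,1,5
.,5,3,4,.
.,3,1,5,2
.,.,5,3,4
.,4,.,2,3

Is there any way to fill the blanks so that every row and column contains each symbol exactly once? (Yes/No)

Period 5, room 3: period 5 together with room 3 already contain {2, 1, 3, 4, 5} — every symbol — so nothing can go there. The grid has no valid completion.

No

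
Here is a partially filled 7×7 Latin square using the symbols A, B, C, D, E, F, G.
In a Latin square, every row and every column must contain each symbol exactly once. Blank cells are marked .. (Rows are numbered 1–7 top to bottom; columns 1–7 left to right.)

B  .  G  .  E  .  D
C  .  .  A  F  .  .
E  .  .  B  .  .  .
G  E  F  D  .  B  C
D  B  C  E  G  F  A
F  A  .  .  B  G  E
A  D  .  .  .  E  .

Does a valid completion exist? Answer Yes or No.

No row or column among the givens repeats a symbol, and propagating forced cells runs into no contradiction.
One valid completion exists (for instance, B C G F E A D / C G E A F D B / E F A B D C G / G E F D A B C / D B C E G F A / F A D C B G E / A D B G C E F).

Yes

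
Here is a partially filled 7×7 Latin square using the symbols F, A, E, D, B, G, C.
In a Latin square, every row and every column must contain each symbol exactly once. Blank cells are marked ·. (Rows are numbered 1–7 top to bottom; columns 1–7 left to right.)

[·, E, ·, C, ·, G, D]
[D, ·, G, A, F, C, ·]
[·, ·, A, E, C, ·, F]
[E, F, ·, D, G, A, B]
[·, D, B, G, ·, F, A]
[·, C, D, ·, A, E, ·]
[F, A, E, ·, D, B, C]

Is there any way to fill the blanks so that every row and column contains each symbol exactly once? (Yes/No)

Row 7, column 4: row 7 together with column 4 already contain {F, A, E, D, B, G, C} — every symbol — so nothing can go there. The grid has no valid completion.

No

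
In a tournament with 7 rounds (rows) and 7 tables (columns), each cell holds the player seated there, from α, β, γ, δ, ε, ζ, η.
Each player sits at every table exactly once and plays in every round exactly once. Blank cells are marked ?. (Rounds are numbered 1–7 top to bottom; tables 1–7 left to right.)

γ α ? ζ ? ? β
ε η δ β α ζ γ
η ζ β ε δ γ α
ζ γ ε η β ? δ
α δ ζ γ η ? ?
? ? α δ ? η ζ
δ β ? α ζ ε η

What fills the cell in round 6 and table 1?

β

Round 6 already has {α, δ, ζ, η} and table 1 already has {α, γ, δ, ε, ζ, η}, so round 6, table 1 must be β.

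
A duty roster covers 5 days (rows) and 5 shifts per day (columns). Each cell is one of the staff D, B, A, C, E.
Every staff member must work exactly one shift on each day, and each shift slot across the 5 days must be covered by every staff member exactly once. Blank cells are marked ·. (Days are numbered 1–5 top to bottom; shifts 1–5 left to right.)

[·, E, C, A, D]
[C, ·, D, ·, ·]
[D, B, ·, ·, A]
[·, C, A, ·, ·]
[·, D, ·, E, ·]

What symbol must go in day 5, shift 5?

Day 1, shift 1: day 1 has {D, A, C, E} and shift 1 has {D, C}, leaving only B.
Day 2, shift 2: day 2 has {D, C} and shift 2 has {D, B, C, E}, leaving only A.
Day 2, shift 4: day 2 has {D, A, C} and shift 4 has {A, E}, leaving only B.
Day 2, shift 5: day 2 has {D, B, A, C} and shift 5 has {D, A}, leaving only E.
Day 3, shift 3: day 3 has {D, B, A} and shift 3 has {D, A, C}, leaving only E.
Day 3, shift 4: day 3 has {D, B, A, E} and shift 4 has {B, A, E}, leaving only C.
Day 4, shift 1: day 4 has {A, C} and shift 1 has {D, B, C}, leaving only E.
Day 4, shift 4: day 4 has {A, C, E} and shift 4 has {B, A, C, E}, leaving only D.
Day 4, shift 5: day 4 has {D, A, C, E} and shift 5 has {D, A, E}, leaving only B.
Day 5 already has {D, E} and shift 5 already has {D, B, A, E}, so day 5, shift 5 must be C.

C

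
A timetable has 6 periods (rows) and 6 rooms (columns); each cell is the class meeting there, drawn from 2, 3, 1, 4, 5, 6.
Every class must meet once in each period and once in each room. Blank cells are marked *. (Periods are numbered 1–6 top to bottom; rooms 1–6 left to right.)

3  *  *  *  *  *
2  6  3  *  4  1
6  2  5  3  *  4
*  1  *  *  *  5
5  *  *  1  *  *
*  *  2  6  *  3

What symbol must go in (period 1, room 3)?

Period 2, room 4: period 2 has {2, 3, 1, 4, 6} and room 4 has {3, 1, 6}, leaving only 5.
Period 3, room 5: period 3 has {2, 3, 4, 5, 6} and room 5 has {4}, leaving only 1.
Period 4, room 1: period 4 has {1, 5} and room 1 has {2, 3, 5, 6}, leaving only 4.
Period 4, room 3: period 4 has {1, 4, 5} and room 3 has {2, 3, 5}, leaving only 6.
Period 4, room 4: period 4 has {1, 4, 5, 6} and room 4 has {3, 1, 5, 6}, leaving only 2.
Period 1, room 4: period 1 has {3} and room 4 has {2, 3, 1, 5, 6}, leaving only 4.
Period 1 already has {3, 4} and room 3 already has {2, 3, 5, 6}, so period 1, room 3 must be 1.

1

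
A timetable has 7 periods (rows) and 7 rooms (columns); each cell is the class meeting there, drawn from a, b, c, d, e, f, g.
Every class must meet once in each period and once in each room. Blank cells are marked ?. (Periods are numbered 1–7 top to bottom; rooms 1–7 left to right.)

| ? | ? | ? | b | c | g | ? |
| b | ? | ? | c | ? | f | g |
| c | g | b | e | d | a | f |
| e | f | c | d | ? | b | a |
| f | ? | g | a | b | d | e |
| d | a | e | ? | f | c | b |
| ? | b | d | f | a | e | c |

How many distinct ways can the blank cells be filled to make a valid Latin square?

Period 1, room 1: eliminating its period and room leaves {a}.
Period 1, room 2: eliminating its period and room leaves {d, e}.
Period 1, room 3: eliminating its period and room leaves {a, f}.
Period 1, room 7: eliminating its period and room leaves {d}.
Period 2, room 2: eliminating its period and room leaves {d, e}.
Period 2, room 3: eliminating its period and room leaves {a}.
Period 2, room 5: eliminating its period and room leaves {e}.
Period 4, room 5: eliminating its period and room leaves {g}.
Period 5, room 2: eliminating its period and room leaves {c}.
Period 6, room 4: eliminating its period and room leaves {g}.
Period 7, room 1: eliminating its period and room leaves {g}.
Only one assignment across all blanks avoids any period or room repeat, giving 1 completion.

1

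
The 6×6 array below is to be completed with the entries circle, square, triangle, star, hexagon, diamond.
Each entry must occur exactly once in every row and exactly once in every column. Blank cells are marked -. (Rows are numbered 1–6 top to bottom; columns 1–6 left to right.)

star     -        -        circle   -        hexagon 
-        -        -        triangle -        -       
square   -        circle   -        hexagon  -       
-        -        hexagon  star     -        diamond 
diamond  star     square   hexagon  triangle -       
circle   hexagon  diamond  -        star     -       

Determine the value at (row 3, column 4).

Row 3 already has {circle, square, hexagon} and column 4 already has {circle, triangle, star, hexagon}, so row 3, column 4 must be diamond.

diamond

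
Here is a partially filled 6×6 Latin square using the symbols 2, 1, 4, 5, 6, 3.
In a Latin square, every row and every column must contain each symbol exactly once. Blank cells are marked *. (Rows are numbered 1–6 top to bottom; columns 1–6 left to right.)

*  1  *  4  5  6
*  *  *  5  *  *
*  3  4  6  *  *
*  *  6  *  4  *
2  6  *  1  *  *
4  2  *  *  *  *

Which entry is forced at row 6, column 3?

1

Row 1, column 1: row 1 has {1, 4, 5, 6} and column 1 has {2, 4}, leaving only 3.
Row 1, column 3: row 1 has {1, 4, 5, 6, 3} and column 3 has {4, 6}, leaving only 2.
Row 2, column 2: row 2 has {5} and column 2 has {2, 1, 6, 3}, leaving only 4.
Row 4, column 2: row 4 has {4, 6} and column 2 has {2, 1, 4, 6, 3}, leaving only 5.
Row 4, column 1: row 4 has {4, 5, 6} and column 1 has {2, 4, 3}, leaving only 1.
Row 2, column 1: row 2 has {4, 5} and column 1 has {2, 1, 4, 3}, leaving only 6.
Row 3, column 1: row 3 has {4, 6, 3} and column 1 has {2, 1, 4, 6, 3}, leaving only 5.
Row 5, column 5: row 5 has {2, 1, 6} and column 5 has {4, 5}, leaving only 3.
Row 5, column 3: row 5 has {2, 1, 6, 3} and column 3 has {2, 4, 6}, leaving only 5.
Row 5, column 6: row 5 has {2, 1, 5, 6, 3} and column 6 has {6}, leaving only 4.
Row 6, column 4: row 6 has {2, 4} and column 4 has {1, 4, 5, 6}, leaving only 3.
Row 6 already has {2, 4, 3} and column 3 already has {2, 4, 5, 6}, so row 6, column 3 must be 1.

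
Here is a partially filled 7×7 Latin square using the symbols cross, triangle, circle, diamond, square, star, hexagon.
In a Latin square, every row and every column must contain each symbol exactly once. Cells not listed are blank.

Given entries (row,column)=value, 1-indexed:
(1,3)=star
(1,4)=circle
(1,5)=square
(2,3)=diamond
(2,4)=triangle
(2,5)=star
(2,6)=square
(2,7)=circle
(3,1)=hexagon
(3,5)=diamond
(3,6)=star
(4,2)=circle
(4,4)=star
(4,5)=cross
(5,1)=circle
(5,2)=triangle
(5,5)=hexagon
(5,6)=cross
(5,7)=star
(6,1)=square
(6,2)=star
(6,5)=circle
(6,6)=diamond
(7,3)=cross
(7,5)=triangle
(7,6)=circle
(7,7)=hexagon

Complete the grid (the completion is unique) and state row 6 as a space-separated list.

square star triangle hexagon circle diamond cross

Row 2, column 1: row 2 has {triangle, circle, diamond, square, star} and column 1 has {circle, square, hexagon}, leaving only cross.
Row 2, column 2: row 2 has {cross, triangle, circle, diamond, square, star} and column 2 has {triangle, circle, star}, leaving only hexagon.
Row 5, column 3: row 5 has {cross, triangle, circle, star, hexagon} and column 3 has {cross, diamond, star}, leaving only square.
Row 5, column 4: row 5 has {cross, triangle, circle, square, star, hexagon} and column 4 has {triangle, circle, star}, leaving only diamond.
Row 7, column 4: row 7 has {cross, triangle, circle, hexagon} and column 4 has {triangle, circle, diamond, star}, leaving only square.
Row 3, column 4: row 3 has {diamond, star, hexagon} and column 4 has {triangle, circle, diamond, square, star}, leaving only cross.
Row 6, column 4: row 6 has {circle, diamond, square, star} and column 4 has {cross, triangle, circle, diamond, square, star}, leaving only hexagon.
Row 6, column 3: row 6 has {circle, diamond, square, star, hexagon} and column 3 has {cross, diamond, square, star}, leaving only triangle.
Row 6, column 7: row 6 has {triangle, circle, diamond, square, star, hexagon} and column 7 has {circle, star, hexagon}, leaving only cross.
So row 6 reads: square star triangle hexagon circle diamond cross.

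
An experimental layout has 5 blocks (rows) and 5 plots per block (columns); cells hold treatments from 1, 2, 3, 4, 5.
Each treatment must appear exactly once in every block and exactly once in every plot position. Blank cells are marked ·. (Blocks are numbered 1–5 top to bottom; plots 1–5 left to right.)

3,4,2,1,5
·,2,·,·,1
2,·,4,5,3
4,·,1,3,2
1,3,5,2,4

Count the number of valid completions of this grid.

Block 2, plot 1: eliminating its block and plot leaves {5}.
Block 2, plot 3: eliminating its block and plot leaves {3}.
Block 2, plot 4: eliminating its block and plot leaves {4}.
Block 3, plot 2: eliminating its block and plot leaves {1}.
Block 4, plot 2: eliminating its block and plot leaves {5}.
Only one assignment across all blanks avoids any block or plot repeat, giving 1 completion.

1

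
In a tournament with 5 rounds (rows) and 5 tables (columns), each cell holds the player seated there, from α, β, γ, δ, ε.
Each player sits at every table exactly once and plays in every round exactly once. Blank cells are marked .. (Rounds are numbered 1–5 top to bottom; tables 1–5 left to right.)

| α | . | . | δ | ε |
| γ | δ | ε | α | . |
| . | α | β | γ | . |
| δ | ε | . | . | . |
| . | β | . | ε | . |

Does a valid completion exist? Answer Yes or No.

No

Round 5, table 1: round 5 together with table 1 already contain {α, β, γ, δ, ε} — every symbol — so nothing can go there. The grid has no valid completion.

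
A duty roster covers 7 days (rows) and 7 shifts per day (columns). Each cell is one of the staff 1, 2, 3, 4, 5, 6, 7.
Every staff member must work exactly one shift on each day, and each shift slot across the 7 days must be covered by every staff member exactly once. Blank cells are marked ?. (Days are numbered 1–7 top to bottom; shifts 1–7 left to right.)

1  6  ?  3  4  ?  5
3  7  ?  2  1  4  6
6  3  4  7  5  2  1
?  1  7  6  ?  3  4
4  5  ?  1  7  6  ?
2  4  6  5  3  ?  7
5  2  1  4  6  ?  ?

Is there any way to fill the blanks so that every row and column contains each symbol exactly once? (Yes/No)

No

Day 4, shift 1: day 4 together with shift 1 already contain {1, 2, 3, 4, 5, 6, 7} — every symbol — so nothing can go there. The grid has no valid completion.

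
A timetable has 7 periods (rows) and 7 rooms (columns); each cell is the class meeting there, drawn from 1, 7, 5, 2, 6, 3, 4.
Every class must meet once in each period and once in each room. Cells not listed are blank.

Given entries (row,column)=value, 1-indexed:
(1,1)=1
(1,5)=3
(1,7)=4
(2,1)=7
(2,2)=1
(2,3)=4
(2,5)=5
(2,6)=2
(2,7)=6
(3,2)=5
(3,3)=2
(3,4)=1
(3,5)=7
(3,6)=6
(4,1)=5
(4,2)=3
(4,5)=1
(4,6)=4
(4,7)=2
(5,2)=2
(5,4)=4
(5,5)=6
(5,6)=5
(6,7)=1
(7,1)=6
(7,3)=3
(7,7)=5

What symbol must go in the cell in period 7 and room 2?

4

Period 1, room 6: period 1 has {1, 3, 4} and room 6 has {5, 2, 6, 4}, leaving only 7.
Period 1, room 2: period 1 has {1, 7, 3, 4} and room 2 has {1, 5, 2, 3}, leaving only 6.
Period 1, room 3: period 1 has {1, 7, 6, 3, 4} and room 3 has {2, 3, 4}, leaving only 5.
Period 1, room 4: period 1 has {1, 7, 5, 6, 3, 4} and room 4 has {1, 4}, leaving only 2.
Period 2, room 4: period 2 has {1, 7, 5, 2, 6, 4} and room 4 has {1, 2, 4}, leaving only 3.
Period 3, room 7: period 3 has {1, 7, 5, 2, 6} and room 7 has {1, 5, 2, 6, 4}, leaving only 3.
Period 3, room 1: period 3 has {1, 7, 5, 2, 6, 3} and room 1 has {1, 7, 5, 6}, leaving only 4.
Period 5, room 1: period 5 has {5, 2, 6, 4} and room 1 has {1, 7, 5, 6, 4}, leaving only 3.
Period 5, room 7: period 5 has {5, 2, 6, 3, 4} and room 7 has {1, 5, 2, 6, 3, 4}, leaving only 7.
Period 5, room 3: period 5 has {7, 5, 2, 6, 3, 4} and room 3 has {5, 2, 3, 4}, leaving only 1.
Period 6, room 1: period 6 has {1} and room 1 has {1, 7, 5, 6, 3, 4}, leaving only 2.
Period 6, room 5: period 6 has {1, 2} and room 5 has {1, 7, 5, 6, 3}, leaving only 4.
Period 6, room 2: period 6 has {1, 2, 4} and room 2 has {1, 5, 2, 6, 3}, leaving only 7.
Period 7 already has {5, 6, 3} and room 2 already has {1, 7, 5, 2, 6, 3}, so period 7, room 2 must be 4.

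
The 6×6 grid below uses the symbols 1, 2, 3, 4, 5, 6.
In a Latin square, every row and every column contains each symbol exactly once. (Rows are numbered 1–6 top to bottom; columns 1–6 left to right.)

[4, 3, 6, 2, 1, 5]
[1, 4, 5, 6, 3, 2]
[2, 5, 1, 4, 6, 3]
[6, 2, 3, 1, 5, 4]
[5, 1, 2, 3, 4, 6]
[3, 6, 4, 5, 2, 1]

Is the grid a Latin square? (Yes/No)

Each row is a permutation of the 6 symbols, and so is each column.

Yes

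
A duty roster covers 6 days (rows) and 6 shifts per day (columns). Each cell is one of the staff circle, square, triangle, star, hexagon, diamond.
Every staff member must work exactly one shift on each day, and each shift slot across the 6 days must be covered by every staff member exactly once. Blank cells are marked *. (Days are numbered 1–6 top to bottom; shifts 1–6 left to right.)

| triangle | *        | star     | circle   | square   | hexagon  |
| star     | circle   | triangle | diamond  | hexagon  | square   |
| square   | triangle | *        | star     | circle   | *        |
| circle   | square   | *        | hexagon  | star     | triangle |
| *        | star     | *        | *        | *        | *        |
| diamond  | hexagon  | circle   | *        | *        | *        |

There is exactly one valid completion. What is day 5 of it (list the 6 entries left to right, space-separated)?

Day 5, shift 1: day 5 has {star} and shift 1 has {circle, square, triangle, star, diamond}, leaving only hexagon.
Day 1, shift 2: day 1 has {circle, square, triangle, star, hexagon} and shift 2 has {circle, square, triangle, star, hexagon}, leaving only diamond.
Day 3, shift 6: day 3 has {circle, square, triangle, star} and shift 6 has {square, triangle, hexagon}, leaving only diamond.
Day 5, shift 6: day 5 has {star, hexagon} and shift 6 has {square, triangle, hexagon, diamond}, leaving only circle.
Day 3, shift 3: day 3 has {circle, square, triangle, star, diamond} and shift 3 has {circle, triangle, star}, leaving only hexagon.
Day 4, shift 3: day 4 has {circle, square, triangle, star, hexagon} and shift 3 has {circle, triangle, star, hexagon}, leaving only diamond.
Day 5, shift 3: day 5 has {circle, star, hexagon} and shift 3 has {circle, triangle, star, hexagon, diamond}, leaving only square.
Day 5, shift 4: day 5 has {circle, square, star, hexagon} and shift 4 has {circle, star, hexagon, diamond}, leaving only triangle.
Day 5, shift 5: day 5 has {circle, square, triangle, star, hexagon} and shift 5 has {circle, square, star, hexagon}, leaving only diamond.
So day 5 reads: hexagon star square triangle diamond circle.

hexagon star square triangle diamond circle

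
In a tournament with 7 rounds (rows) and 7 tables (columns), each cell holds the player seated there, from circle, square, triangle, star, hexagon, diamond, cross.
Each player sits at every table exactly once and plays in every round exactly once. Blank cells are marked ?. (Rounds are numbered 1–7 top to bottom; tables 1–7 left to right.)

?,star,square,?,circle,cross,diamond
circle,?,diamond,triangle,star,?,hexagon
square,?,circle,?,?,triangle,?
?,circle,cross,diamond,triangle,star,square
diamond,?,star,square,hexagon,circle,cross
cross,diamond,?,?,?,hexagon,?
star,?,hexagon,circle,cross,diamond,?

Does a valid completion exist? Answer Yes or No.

No round or table among the givens repeats a symbol, and propagating forced cells runs into no contradiction.
One valid completion exists (for instance, triangle star square hexagon circle cross diamond / circle cross diamond triangle star square hexagon / square hexagon circle cross diamond triangle star / hexagon circle cross diamond triangle star square / diamond triangle star square hexagon circle cross / cross diamond triangle star square hexagon circle / star square hexagon circle cross diamond triangle).

Yes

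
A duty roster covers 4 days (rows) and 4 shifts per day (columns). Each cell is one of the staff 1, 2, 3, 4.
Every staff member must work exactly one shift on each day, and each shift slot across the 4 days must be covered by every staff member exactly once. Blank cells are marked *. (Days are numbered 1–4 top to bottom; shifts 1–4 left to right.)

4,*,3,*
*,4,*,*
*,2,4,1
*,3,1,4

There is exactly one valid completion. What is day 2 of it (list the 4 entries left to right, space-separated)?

1 4 2 3

Day 2, shift 3: day 2 has {4} and shift 3 has {1, 3, 4}, leaving only 2.
Day 2, shift 4: day 2 has {2, 4} and shift 4 has {1, 4}, leaving only 3.
Day 2, shift 1: day 2 has {2, 3, 4} and shift 1 has {4}, leaving only 1.
So day 2 reads: 1 4 2 3.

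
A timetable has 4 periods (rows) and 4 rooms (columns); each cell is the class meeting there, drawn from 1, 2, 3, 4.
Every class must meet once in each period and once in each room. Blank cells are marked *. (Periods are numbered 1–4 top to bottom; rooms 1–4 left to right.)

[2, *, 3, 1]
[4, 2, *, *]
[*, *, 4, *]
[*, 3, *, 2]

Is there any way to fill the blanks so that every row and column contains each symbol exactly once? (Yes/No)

Period 1, room 2: period 1 has {1, 2, 3} and room 2 has {2, 3}, so it must be 4.
Period 2, room 3: period 2 has {2, 4} and room 3 has {3, 4}, so it must be 1.
Now period 4, room 3: period 4 together with room 3 already contain {1, 2, 3, 4} — every symbol — so nothing can go there. The grid has no valid completion.

No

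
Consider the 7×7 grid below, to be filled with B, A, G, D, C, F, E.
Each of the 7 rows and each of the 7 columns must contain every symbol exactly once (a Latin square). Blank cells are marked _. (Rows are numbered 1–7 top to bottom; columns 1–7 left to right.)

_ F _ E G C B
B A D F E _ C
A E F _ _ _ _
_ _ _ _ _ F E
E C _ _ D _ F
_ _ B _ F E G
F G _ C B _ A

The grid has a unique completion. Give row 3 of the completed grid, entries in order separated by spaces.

Row 3, column 5: row 3 has {A, F, E} and column 5 has {B, G, D, F, E}, leaving only C.
Row 3, column 7: row 3 has {A, C, F, E} and column 7 has {B, A, G, C, F, E}, leaving only D.
Row 1, column 1: row 1 has {B, G, C, F, E} and column 1 has {B, A, F, E}, leaving only D.
Row 1, column 3: row 1 has {B, G, D, C, F, E} and column 3 has {B, D, F}, leaving only A.
Row 2, column 6: row 2 has {B, A, D, C, F, E} and column 6 has {C, F, E}, leaving only G.
Row 3, column 6: row 3 has {A, D, C, F, E} and column 6 has {G, C, F, E}, leaving only B.
Row 3, column 4: row 3 has {B, A, D, C, F, E} and column 4 has {C, F, E}, leaving only G.
So row 3 reads: A E F G C B D.

A E F G C B D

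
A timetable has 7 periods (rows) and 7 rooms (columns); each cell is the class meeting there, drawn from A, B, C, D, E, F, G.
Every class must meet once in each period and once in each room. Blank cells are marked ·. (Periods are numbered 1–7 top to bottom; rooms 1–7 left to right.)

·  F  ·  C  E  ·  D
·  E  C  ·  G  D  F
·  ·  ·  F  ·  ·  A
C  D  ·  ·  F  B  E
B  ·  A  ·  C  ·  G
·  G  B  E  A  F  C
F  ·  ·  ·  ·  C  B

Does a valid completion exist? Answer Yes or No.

Period 5, room 2: period 5 together with room 2 already contain {A, B, C, D, E, F, G} — every symbol — so nothing can go there. The grid has no valid completion.

No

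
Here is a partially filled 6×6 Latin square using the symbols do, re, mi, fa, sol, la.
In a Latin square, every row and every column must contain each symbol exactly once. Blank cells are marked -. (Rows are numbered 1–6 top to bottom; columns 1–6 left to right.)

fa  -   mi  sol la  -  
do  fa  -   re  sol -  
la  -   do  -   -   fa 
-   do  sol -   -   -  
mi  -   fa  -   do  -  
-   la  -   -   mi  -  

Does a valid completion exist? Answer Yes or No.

Row 1, column 2: row 1 has {mi, fa, sol, la} and column 2 has {do, fa, la}, so it must be re.
Row 1, column 6: row 1 has {re, mi, fa, sol, la} and column 6 has {fa}, so it must be do.
Row 2, column 3: row 2 has {do, re, fa, sol} and column 3 has {do, mi, fa, sol}, so it must be la.
Row 2, column 6: row 2 has {do, re, fa, sol, la} and column 6 has {do, fa}, so it must be mi.
Row 3, column 4: row 3 has {do, fa, la} and column 4 has {re, sol}, so it must be mi.
Row 3, column 2: row 3 has {do, mi, fa, la} and column 2 has {do, re, fa, la}, so it must be sol.
Now row 5, column 2: row 5 together with column 2 already contain {do, re, mi, fa, sol, la} — every symbol — so nothing can go there. The grid has no valid completion.

No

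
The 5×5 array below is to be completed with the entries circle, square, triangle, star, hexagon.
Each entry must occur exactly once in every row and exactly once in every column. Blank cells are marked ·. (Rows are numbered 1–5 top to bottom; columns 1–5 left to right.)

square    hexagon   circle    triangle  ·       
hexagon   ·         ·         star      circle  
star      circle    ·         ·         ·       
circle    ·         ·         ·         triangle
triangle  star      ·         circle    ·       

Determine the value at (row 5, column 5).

Row 1, column 5: row 1 has {circle, square, triangle, hexagon} and column 5 has {circle, triangle}, leaving only star.
Row 4, column 2: row 4 has {circle, triangle} and column 2 has {circle, star, hexagon}, leaving only square.
Row 2, column 2: row 2 has {circle, star, hexagon} and column 2 has {circle, square, star, hexagon}, leaving only triangle.
Row 2, column 3: row 2 has {circle, triangle, star, hexagon} and column 3 has {circle}, leaving only square.
Row 4, column 4: row 4 has {circle, square, triangle} and column 4 has {circle, triangle, star}, leaving only hexagon.
Row 3, column 4: row 3 has {circle, star} and column 4 has {circle, triangle, star, hexagon}, leaving only square.
Row 3, column 5: row 3 has {circle, square, star} and column 5 has {circle, triangle, star}, leaving only hexagon.
Row 5 already has {circle, triangle, star} and column 5 already has {circle, triangle, star, hexagon}, so row 5, column 5 must be square.

square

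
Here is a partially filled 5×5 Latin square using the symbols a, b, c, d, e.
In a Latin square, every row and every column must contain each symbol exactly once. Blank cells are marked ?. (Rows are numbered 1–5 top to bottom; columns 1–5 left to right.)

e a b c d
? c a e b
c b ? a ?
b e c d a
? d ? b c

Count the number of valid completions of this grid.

1

Row 2, column 1: eliminating its row and column leaves {d}.
Row 3, column 3: eliminating its row and column leaves {d, e}.
Row 3, column 5: eliminating its row and column leaves {e}.
Row 5, column 1: eliminating its row and column leaves {a}.
Row 5, column 3: eliminating its row and column leaves {e}.
Only one assignment across all blanks avoids any row or column repeat, giving 1 completion.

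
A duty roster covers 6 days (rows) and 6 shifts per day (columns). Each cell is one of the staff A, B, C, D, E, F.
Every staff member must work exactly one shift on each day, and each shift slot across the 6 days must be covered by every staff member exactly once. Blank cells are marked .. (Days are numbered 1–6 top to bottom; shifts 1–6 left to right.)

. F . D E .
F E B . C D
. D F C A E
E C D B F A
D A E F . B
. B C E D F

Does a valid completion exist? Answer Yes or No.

No

Day 5, shift 5: day 5 together with shift 5 already contain {A, B, C, D, E, F} — every symbol — so nothing can go there. The grid has no valid completion.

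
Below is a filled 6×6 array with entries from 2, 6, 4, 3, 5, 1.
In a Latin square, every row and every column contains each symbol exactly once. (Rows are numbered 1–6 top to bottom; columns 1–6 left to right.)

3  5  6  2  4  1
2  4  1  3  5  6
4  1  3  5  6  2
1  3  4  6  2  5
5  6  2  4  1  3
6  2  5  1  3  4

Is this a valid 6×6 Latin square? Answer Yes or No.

Each row is a permutation of the 6 symbols, and so is each column.

Yes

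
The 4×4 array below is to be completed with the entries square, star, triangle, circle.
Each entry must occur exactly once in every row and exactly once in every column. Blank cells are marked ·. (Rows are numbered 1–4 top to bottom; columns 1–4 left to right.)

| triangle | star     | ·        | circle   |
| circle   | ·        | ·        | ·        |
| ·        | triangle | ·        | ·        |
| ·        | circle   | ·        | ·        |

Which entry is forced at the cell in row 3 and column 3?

circle

Row 1, column 3: row 1 has {star, triangle, circle} and column 3 has {}, leaving only square.
Row 2, column 2: row 2 has {circle} and column 2 has {star, triangle, circle}, leaving only square.
Row 3, column 3 is narrowed to {star, circle}.
If it were star, then row 4, column 3 would be left with no valid symbol.
So row 3, column 3 must be circle.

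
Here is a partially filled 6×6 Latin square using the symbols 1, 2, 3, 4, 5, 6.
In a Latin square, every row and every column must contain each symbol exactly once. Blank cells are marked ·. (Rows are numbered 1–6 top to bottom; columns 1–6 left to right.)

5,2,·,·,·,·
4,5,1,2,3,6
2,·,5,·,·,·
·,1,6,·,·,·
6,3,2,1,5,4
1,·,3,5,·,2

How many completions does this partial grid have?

Row 1, column 3: eliminating its row and column leaves {4}.
Row 1, column 4: eliminating its row and column leaves {3, 4, 6}.
Row 1, column 5: eliminating its row and column leaves {1, 4, 6}.
Row 1, column 6: eliminating its row and column leaves {1, 3}.
Row 3, column 2: eliminating its row and column leaves {4, 6}.
Row 3, column 4: eliminating its row and column leaves {3, 4, 6}.
Row 3, column 5: eliminating its row and column leaves {1, 4, 6}.
Row 3, column 6: eliminating its row and column leaves {1, 3}.
Row 4, column 1: eliminating its row and column leaves {3}.
Row 4, column 4: eliminating its row and column leaves {3, 4}.
Row 4, column 5: eliminating its row and column leaves {2, 4}.
Row 4, column 6: eliminating its row and column leaves {3, 5}.
Row 6, column 2: eliminating its row and column leaves {4, 6}.
Row 6, column 5: eliminating its row and column leaves {4, 6}.
Enumerating the assignments across these blanks that avoid any row or column repeat gives 3 completions.

3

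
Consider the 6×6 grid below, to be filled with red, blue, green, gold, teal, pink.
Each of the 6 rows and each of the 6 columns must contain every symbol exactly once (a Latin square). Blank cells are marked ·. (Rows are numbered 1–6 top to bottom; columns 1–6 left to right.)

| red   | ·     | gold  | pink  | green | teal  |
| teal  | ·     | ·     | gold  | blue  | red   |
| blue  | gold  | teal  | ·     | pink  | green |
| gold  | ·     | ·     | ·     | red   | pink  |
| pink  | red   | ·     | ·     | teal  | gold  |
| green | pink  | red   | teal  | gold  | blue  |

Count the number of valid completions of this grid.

2

Row 1, column 2: eliminating its row and column leaves {blue}.
Row 2, column 2: eliminating its row and column leaves {green}.
Row 2, column 3: eliminating its row and column leaves {green, pink}.
Row 3, column 4: eliminating its row and column leaves {red}.
Row 4, column 2: eliminating its row and column leaves {blue, green, teal}.
Row 4, column 3: eliminating its row and column leaves {blue, green}.
Row 4, column 4: eliminating its row and column leaves {blue, green}.
Row 5, column 3: eliminating its row and column leaves {blue, green}.
Row 5, column 4: eliminating its row and column leaves {blue, green}.
Enumerating the assignments across these blanks that avoid any row or column repeat gives 2 completions.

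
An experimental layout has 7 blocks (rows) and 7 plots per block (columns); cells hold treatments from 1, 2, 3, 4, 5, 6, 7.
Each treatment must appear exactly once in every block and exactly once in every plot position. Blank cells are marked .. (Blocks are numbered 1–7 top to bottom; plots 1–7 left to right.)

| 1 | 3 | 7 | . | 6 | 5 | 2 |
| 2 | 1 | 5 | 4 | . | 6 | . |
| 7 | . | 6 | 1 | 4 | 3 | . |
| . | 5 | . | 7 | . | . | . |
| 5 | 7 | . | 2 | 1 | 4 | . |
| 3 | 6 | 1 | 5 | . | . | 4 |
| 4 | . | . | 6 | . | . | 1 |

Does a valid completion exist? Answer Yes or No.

Block 1, plot 4: block 1 together with plot 4 already contain {1, 2, 3, 4, 5, 6, 7} — every symbol — so nothing can go there. The grid has no valid completion.

No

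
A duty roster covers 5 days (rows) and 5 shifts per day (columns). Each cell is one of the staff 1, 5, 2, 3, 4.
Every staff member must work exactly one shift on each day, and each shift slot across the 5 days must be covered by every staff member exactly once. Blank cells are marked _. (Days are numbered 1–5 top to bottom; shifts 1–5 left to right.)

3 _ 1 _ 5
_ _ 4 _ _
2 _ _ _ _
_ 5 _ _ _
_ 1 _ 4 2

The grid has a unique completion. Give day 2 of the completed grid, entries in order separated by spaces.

1 2 4 5 3

Day 1, shift 4: day 1 has {1, 5, 3} and shift 4 has {4}, leaving only 2.
Day 1, shift 2: day 1 has {1, 5, 2, 3} and shift 2 has {1, 5}, leaving only 4.
Day 3, shift 2: day 3 has {2} and shift 2 has {1, 5, 4}, leaving only 3.
Day 2, shift 2: day 2 has {4} and shift 2 has {1, 5, 3, 4}, leaving only 2.
Day 3, shift 3: day 3 has {2, 3} and shift 3 has {1, 4}, leaving only 5.
Day 3, shift 4: day 3 has {5, 2, 3} and shift 4 has {2, 4}, leaving only 1.
Day 3, shift 5: day 3 has {1, 5, 2, 3} and shift 5 has {5, 2}, leaving only 4.
Day 4, shift 4: day 4 has {5} and shift 4 has {1, 2, 4}, leaving only 3.
Day 2, shift 4: day 2 has {2, 4} and shift 4 has {1, 2, 3, 4}, leaving only 5.
Day 2, shift 1: day 2 has {5, 2, 4} and shift 1 has {2, 3}, leaving only 1.
Day 2, shift 5: day 2 has {1, 5, 2, 4} and shift 5 has {5, 2, 4}, leaving only 3.
So day 2 reads: 1 2 4 5 3.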